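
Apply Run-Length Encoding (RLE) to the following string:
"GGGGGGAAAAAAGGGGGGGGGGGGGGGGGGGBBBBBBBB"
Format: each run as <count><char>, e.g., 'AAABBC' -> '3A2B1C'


Scanning runs left to right:
  i=0: run of 'G' x 6 -> '6G'
  i=6: run of 'A' x 6 -> '6A'
  i=12: run of 'G' x 19 -> '19G'
  i=31: run of 'B' x 8 -> '8B'

RLE = 6G6A19G8B


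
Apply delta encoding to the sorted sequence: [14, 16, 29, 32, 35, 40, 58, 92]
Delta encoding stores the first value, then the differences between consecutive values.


First value: 14
Deltas:
  16 - 14 = 2
  29 - 16 = 13
  32 - 29 = 3
  35 - 32 = 3
  40 - 35 = 5
  58 - 40 = 18
  92 - 58 = 34


Delta encoded: [14, 2, 13, 3, 3, 5, 18, 34]


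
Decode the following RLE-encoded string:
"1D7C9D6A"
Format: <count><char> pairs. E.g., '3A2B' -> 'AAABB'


Expanding each <count><char> pair:
  1D -> 'D'
  7C -> 'CCCCCCC'
  9D -> 'DDDDDDDDD'
  6A -> 'AAAAAA'

Decoded = DCCCCCCCDDDDDDDDDAAAAAA


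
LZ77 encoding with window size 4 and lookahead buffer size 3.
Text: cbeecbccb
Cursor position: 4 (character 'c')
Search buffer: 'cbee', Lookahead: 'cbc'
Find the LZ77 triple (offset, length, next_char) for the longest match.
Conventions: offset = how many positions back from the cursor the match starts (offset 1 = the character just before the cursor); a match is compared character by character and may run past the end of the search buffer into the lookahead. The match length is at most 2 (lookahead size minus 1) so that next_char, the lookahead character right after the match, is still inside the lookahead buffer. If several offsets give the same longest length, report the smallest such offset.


Try each offset into the search buffer:
  offset=1 (pos 3, char 'e'): match length 0
  offset=2 (pos 2, char 'e'): match length 0
  offset=3 (pos 1, char 'b'): match length 0
  offset=4 (pos 0, char 'c'): match length 2
Longest match has length 2 at offset 4.
next_char = character at position 4 + 2 = 6 -> 'c'

Best match: offset=4, length=2 (matching 'cb' starting at position 0)
LZ77 triple: (4, 2, 'c')


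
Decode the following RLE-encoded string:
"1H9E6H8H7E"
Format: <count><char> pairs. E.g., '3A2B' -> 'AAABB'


Expanding each <count><char> pair:
  1H -> 'H'
  9E -> 'EEEEEEEEE'
  6H -> 'HHHHHH'
  8H -> 'HHHHHHHH'
  7E -> 'EEEEEEE'

Decoded = HEEEEEEEEEHHHHHHHHHHHHHHEEEEEEE


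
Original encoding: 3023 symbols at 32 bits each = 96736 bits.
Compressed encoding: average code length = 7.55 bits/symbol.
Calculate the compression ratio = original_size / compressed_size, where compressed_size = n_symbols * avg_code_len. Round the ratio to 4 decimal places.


original_size = n_symbols * orig_bits = 3023 * 32 = 96736 bits
compressed_size = n_symbols * avg_code_len = 3023 * 7.55 = 22823.65 bits
ratio = original_size / compressed_size = 96736 / 22823.65 = 4.2384

Compression ratio = 4.2384


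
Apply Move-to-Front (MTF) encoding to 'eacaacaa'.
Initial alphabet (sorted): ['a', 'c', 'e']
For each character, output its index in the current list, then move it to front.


MTF encoding:
'e': index 2 in ['a', 'c', 'e'] -> ['e', 'a', 'c']
'a': index 1 in ['e', 'a', 'c'] -> ['a', 'e', 'c']
'c': index 2 in ['a', 'e', 'c'] -> ['c', 'a', 'e']
'a': index 1 in ['c', 'a', 'e'] -> ['a', 'c', 'e']
'a': index 0 in ['a', 'c', 'e'] -> ['a', 'c', 'e']
'c': index 1 in ['a', 'c', 'e'] -> ['c', 'a', 'e']
'a': index 1 in ['c', 'a', 'e'] -> ['a', 'c', 'e']
'a': index 0 in ['a', 'c', 'e'] -> ['a', 'c', 'e']


Output: [2, 1, 2, 1, 0, 1, 1, 0]


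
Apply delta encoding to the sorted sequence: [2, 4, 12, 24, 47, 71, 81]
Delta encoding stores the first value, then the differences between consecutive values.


First value: 2
Deltas:
  4 - 2 = 2
  12 - 4 = 8
  24 - 12 = 12
  47 - 24 = 23
  71 - 47 = 24
  81 - 71 = 10


Delta encoded: [2, 2, 8, 12, 23, 24, 10]


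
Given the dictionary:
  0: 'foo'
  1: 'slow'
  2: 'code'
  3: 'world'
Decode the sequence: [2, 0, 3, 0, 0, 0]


Look up each index in the dictionary:
  2 -> 'code'
  0 -> 'foo'
  3 -> 'world'
  0 -> 'foo'
  0 -> 'foo'
  0 -> 'foo'

Decoded: "code foo world foo foo foo"


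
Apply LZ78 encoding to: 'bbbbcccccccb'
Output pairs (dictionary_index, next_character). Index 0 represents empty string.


LZ78 encoding steps:
Dictionary: {0: ''}
Step 1: w='' (idx 0), next='b' -> output (0, 'b'), add 'b' as idx 1
Step 2: w='b' (idx 1), next='b' -> output (1, 'b'), add 'bb' as idx 2
Step 3: w='b' (idx 1), next='c' -> output (1, 'c'), add 'bc' as idx 3
Step 4: w='' (idx 0), next='c' -> output (0, 'c'), add 'c' as idx 4
Step 5: w='c' (idx 4), next='c' -> output (4, 'c'), add 'cc' as idx 5
Step 6: w='cc' (idx 5), next='c' -> output (5, 'c'), add 'ccc' as idx 6
Step 7: w='b' (idx 1), end of input -> output (1, '')


Encoded: [(0, 'b'), (1, 'b'), (1, 'c'), (0, 'c'), (4, 'c'), (5, 'c'), (1, '')]


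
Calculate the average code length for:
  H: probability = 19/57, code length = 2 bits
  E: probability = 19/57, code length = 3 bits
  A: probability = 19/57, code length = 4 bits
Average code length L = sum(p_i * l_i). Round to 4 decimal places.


Weighted contributions p_i * l_i:
  H: (19/57) * 2 = 38/57
  E: (19/57) * 3 = 57/57
  A: (19/57) * 4 = 76/57
Sum = (38 + 57 + 76)/57 = 171/57

L = 171/57 = 3.0000 bits/symbol


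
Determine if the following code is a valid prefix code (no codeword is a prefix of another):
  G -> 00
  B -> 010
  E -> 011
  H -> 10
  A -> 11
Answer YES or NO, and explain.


Checking each pair (does one codeword prefix another?):
  G='00' vs B='010': no prefix
  G='00' vs E='011': no prefix
  G='00' vs H='10': no prefix
  G='00' vs A='11': no prefix
  B='010' vs G='00': no prefix
  B='010' vs E='011': no prefix
  B='010' vs H='10': no prefix
  B='010' vs A='11': no prefix
  E='011' vs G='00': no prefix
  E='011' vs B='010': no prefix
  E='011' vs H='10': no prefix
  E='011' vs A='11': no prefix
  H='10' vs G='00': no prefix
  H='10' vs B='010': no prefix
  H='10' vs E='011': no prefix
  H='10' vs A='11': no prefix
  A='11' vs G='00': no prefix
  A='11' vs B='010': no prefix
  A='11' vs E='011': no prefix
  A='11' vs H='10': no prefix
No violation found over all pairs.

YES -- this is a valid prefix code. No codeword is a prefix of any other codeword.


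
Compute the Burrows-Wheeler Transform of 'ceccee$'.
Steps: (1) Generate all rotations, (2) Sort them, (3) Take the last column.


Rotations (sorted):
  0: $ceccee -> last char: e
  1: ccee$ce -> last char: e
  2: ceccee$ -> last char: $
  3: cee$cec -> last char: c
  4: e$cecce -> last char: e
  5: eccee$c -> last char: c
  6: ee$cecc -> last char: c


BWT = ee$cecc


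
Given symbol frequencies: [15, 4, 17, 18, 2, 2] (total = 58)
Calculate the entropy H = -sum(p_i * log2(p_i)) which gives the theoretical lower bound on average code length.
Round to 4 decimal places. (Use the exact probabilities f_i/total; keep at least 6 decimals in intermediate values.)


Per-symbol terms -p_i * log2(p_i) with p_i = f_i/58:
  p = 15/58 = 0.258621: log2(p) = -1.951090, -p*log2(p) = 0.504592
  p = 4/58 = 0.068966: log2(p) = -3.857981, -p*log2(p) = 0.266068
  p = 17/58 = 0.293103: log2(p) = -1.770518, -p*log2(p) = 0.518945
  p = 18/58 = 0.310345: log2(p) = -1.688056, -p*log2(p) = 0.523879
  p = 2/58 = 0.034483: log2(p) = -4.857981, -p*log2(p) = 0.167517
  p = 2/58 = 0.034483: log2(p) = -4.857981, -p*log2(p) = 0.167517
H = 0.504592 + 0.266068 + 0.518945 + 0.523879 + 0.167517 + 0.167517 = 2.148518

H = 2.1485 bits/symbol


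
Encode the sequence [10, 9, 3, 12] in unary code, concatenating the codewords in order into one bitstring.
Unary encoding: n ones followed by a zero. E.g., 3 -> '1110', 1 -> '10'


Encode each number as n ones followed by a terminating 0:
  10 -> 11111111110 (11 bits)
  9 -> 1111111110 (10 bits)
  3 -> 1110 (4 bits)
  12 -> 1111111111110 (13 bits)
Total length = 11 + 10 + 4 + 13 = 38 bits.

Unary([10, 9, 3, 12]) = 11111111110111111111011101111111111110 (38 bits)


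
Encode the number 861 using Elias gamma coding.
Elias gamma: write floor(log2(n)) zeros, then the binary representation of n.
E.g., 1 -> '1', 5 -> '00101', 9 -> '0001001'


num_bits = floor(log2(861)) + 1 = 10
leading_zeros = num_bits - 1 = 9
binary(861) = 1101011101

Elias gamma(861) = '000000000' + '1101011101' = 0000000001101011101 (19 bits)


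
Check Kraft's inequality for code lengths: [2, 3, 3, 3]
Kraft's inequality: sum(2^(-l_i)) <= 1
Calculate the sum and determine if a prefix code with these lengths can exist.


Sum = 2^(-2) + 2^(-3) + 2^(-3) + 2^(-3)
    = 0.25 + 0.125 + 0.125 + 0.125
    = 5/8 = 0.625
Since 0.625 <= 1, Kraft's inequality IS satisfied.
A prefix code with these lengths CAN exist.

Kraft sum = 0.625. Satisfied.


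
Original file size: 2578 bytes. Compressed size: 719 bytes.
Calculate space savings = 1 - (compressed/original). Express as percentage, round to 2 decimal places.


ratio = compressed/original = 719/2578 = 0.278898
savings = 1 - ratio = 1 - 0.278898 = 0.721102
as a percentage: 0.721102 * 100 = 72.11%

Space savings = 1 - 719/2578 = 72.11%


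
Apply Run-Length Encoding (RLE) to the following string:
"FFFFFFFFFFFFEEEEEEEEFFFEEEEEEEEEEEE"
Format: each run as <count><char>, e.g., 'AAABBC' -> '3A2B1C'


Scanning runs left to right:
  i=0: run of 'F' x 12 -> '12F'
  i=12: run of 'E' x 8 -> '8E'
  i=20: run of 'F' x 3 -> '3F'
  i=23: run of 'E' x 12 -> '12E'

RLE = 12F8E3F12E


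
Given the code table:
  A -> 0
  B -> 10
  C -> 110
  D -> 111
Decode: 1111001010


Decoding:
111 -> D
10 -> B
0 -> A
10 -> B
10 -> B


Result: DBABB


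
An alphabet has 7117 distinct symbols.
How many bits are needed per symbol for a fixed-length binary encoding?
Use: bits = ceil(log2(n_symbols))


log2(7117) = 12.7971
Bracket: 2^12 = 4096 < 7117 <= 2^13 = 8192
So ceil(log2(7117)) = 13

bits = ceil(log2(7117)) = ceil(12.7971) = 13 bits


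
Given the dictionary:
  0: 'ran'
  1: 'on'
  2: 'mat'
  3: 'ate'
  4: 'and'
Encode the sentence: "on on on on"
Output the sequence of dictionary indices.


Look up each word in the dictionary:
  'on' -> 1
  'on' -> 1
  'on' -> 1
  'on' -> 1

Encoded: [1, 1, 1, 1]


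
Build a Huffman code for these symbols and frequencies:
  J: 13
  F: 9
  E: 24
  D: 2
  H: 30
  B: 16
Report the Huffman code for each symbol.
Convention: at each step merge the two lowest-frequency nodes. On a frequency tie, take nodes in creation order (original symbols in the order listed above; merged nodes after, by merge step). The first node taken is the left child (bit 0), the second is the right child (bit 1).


Huffman tree construction:
Step 1: Merge D(2) + F(9) = 11
Step 2: Merge (D+F)(11) + J(13) = 24
Step 3: Merge B(16) + E(24) = 40
Step 4: Merge ((D+F)+J)(24) + H(30) = 54
Step 5: Merge (B+E)(40) + (((D+F)+J)+H)(54) = 94
Read each symbol's code off the tree from the root (left child = 0, right child = 1).

Codes:
  J: 101 (length 3)
  F: 1001 (length 4)
  E: 01 (length 2)
  D: 1000 (length 4)
  H: 11 (length 2)
  B: 00 (length 2)
Average code length: 223/94 = 2.3723 bits/symbol


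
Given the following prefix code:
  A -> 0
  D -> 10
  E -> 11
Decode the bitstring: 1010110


Decoding step by step:
Bits 10 -> D
Bits 10 -> D
Bits 11 -> E
Bits 0 -> A


Decoded message: DDEA


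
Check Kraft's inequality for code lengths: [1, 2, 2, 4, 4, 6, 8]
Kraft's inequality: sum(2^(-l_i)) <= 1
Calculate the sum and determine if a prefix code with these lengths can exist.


Sum = 2^(-1) + 2^(-2) + 2^(-2) + 2^(-4) + 2^(-4) + 2^(-6) + 2^(-8)
    = 0.5 + 0.25 + 0.25 + 0.0625 + 0.0625 + 0.015625 + 0.00390625
    = 293/256 = 1.14453125
Since 1.14453125 > 1, Kraft's inequality is NOT satisfied.
A prefix code with these lengths CANNOT exist.

Kraft sum = 1.14453125. Not satisfied.


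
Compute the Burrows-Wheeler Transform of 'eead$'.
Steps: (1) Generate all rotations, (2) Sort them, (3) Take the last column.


Rotations (sorted):
  0: $eead -> last char: d
  1: ad$ee -> last char: e
  2: d$eea -> last char: a
  3: ead$e -> last char: e
  4: eead$ -> last char: $


BWT = deae$


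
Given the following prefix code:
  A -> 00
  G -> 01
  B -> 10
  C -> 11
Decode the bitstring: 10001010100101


Decoding step by step:
Bits 10 -> B
Bits 00 -> A
Bits 10 -> B
Bits 10 -> B
Bits 10 -> B
Bits 01 -> G
Bits 01 -> G


Decoded message: BABBBGG


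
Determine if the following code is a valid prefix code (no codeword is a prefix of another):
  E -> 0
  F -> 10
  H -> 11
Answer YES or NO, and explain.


Checking each pair (does one codeword prefix another?):
  E='0' vs F='10': no prefix
  E='0' vs H='11': no prefix
  F='10' vs E='0': no prefix
  F='10' vs H='11': no prefix
  H='11' vs E='0': no prefix
  H='11' vs F='10': no prefix
No violation found over all pairs.

YES -- this is a valid prefix code. No codeword is a prefix of any other codeword.


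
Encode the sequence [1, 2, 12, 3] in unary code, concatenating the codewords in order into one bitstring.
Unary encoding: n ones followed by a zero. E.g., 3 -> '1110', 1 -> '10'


Encode each number as n ones followed by a terminating 0:
  1 -> 10 (2 bits)
  2 -> 110 (3 bits)
  12 -> 1111111111110 (13 bits)
  3 -> 1110 (4 bits)
Total length = 2 + 3 + 13 + 4 = 22 bits.

Unary([1, 2, 12, 3]) = 1011011111111111101110 (22 bits)


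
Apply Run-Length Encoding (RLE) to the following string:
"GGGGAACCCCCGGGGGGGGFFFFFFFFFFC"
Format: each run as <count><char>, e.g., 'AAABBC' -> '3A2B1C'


Scanning runs left to right:
  i=0: run of 'G' x 4 -> '4G'
  i=4: run of 'A' x 2 -> '2A'
  i=6: run of 'C' x 5 -> '5C'
  i=11: run of 'G' x 8 -> '8G'
  i=19: run of 'F' x 10 -> '10F'
  i=29: run of 'C' x 1 -> '1C'

RLE = 4G2A5C8G10F1C


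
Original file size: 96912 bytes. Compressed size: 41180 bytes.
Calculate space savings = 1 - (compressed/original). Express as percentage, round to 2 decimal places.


ratio = compressed/original = 41180/96912 = 0.424922
savings = 1 - ratio = 1 - 0.424922 = 0.575078
as a percentage: 0.575078 * 100 = 57.51%

Space savings = 1 - 41180/96912 = 57.51%


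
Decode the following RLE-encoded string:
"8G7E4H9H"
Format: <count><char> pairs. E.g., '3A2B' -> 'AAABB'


Expanding each <count><char> pair:
  8G -> 'GGGGGGGG'
  7E -> 'EEEEEEE'
  4H -> 'HHHH'
  9H -> 'HHHHHHHHH'

Decoded = GGGGGGGGEEEEEEEHHHHHHHHHHHHH


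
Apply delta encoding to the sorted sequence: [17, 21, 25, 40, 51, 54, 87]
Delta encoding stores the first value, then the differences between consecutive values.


First value: 17
Deltas:
  21 - 17 = 4
  25 - 21 = 4
  40 - 25 = 15
  51 - 40 = 11
  54 - 51 = 3
  87 - 54 = 33


Delta encoded: [17, 4, 4, 15, 11, 3, 33]


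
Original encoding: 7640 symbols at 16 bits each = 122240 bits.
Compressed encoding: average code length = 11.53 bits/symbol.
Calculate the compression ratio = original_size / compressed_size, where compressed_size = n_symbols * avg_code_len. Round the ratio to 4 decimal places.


original_size = n_symbols * orig_bits = 7640 * 16 = 122240 bits
compressed_size = n_symbols * avg_code_len = 7640 * 11.53 = 88089.2 bits
ratio = original_size / compressed_size = 122240 / 88089.2 = 1.3877

Compression ratio = 1.3877


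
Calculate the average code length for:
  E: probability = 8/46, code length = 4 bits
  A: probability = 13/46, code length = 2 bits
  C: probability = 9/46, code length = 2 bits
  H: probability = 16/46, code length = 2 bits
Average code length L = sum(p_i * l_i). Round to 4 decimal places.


Weighted contributions p_i * l_i:
  E: (8/46) * 4 = 32/46
  A: (13/46) * 2 = 26/46
  C: (9/46) * 2 = 18/46
  H: (16/46) * 2 = 32/46
Sum = (32 + 26 + 18 + 32)/46 = 108/46

L = 108/46 = 2.3478 bits/symbol


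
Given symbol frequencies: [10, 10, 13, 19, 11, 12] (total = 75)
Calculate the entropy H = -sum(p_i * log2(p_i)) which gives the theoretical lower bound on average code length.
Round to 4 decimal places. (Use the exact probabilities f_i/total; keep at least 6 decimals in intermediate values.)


Per-symbol terms -p_i * log2(p_i) with p_i = f_i/75:
  p = 10/75 = 0.133333: log2(p) = -2.906891, -p*log2(p) = 0.387585
  p = 10/75 = 0.133333: log2(p) = -2.906891, -p*log2(p) = 0.387585
  p = 13/75 = 0.173333: log2(p) = -2.528379, -p*log2(p) = 0.438252
  p = 19/75 = 0.253333: log2(p) = -1.980891, -p*log2(p) = 0.501826
  p = 11/75 = 0.146667: log2(p) = -2.769387, -p*log2(p) = 0.406177
  p = 12/75 = 0.160000: log2(p) = -2.643856, -p*log2(p) = 0.423017
H = 0.387585 + 0.387585 + 0.438252 + 0.501826 + 0.406177 + 0.423017 = 2.544442

H = 2.5444 bits/symbol


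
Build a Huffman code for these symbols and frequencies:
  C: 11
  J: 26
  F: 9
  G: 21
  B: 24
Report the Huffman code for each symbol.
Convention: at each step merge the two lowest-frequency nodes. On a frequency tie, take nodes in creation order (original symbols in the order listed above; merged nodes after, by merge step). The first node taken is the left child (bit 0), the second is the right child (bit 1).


Huffman tree construction:
Step 1: Merge F(9) + C(11) = 20
Step 2: Merge (F+C)(20) + G(21) = 41
Step 3: Merge B(24) + J(26) = 50
Step 4: Merge ((F+C)+G)(41) + (B+J)(50) = 91
Read each symbol's code off the tree from the root (left child = 0, right child = 1).

Codes:
  C: 001 (length 3)
  J: 11 (length 2)
  F: 000 (length 3)
  G: 01 (length 2)
  B: 10 (length 2)
Average code length: 202/91 = 2.2198 bits/symbol


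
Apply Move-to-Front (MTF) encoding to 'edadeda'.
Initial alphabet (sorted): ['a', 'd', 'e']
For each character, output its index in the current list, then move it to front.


MTF encoding:
'e': index 2 in ['a', 'd', 'e'] -> ['e', 'a', 'd']
'd': index 2 in ['e', 'a', 'd'] -> ['d', 'e', 'a']
'a': index 2 in ['d', 'e', 'a'] -> ['a', 'd', 'e']
'd': index 1 in ['a', 'd', 'e'] -> ['d', 'a', 'e']
'e': index 2 in ['d', 'a', 'e'] -> ['e', 'd', 'a']
'd': index 1 in ['e', 'd', 'a'] -> ['d', 'e', 'a']
'a': index 2 in ['d', 'e', 'a'] -> ['a', 'd', 'e']


Output: [2, 2, 2, 1, 2, 1, 2]


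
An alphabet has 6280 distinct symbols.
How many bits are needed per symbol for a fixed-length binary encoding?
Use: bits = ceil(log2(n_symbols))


log2(6280) = 12.6165
Bracket: 2^12 = 4096 < 6280 <= 2^13 = 8192
So ceil(log2(6280)) = 13

bits = ceil(log2(6280)) = ceil(12.6165) = 13 bits


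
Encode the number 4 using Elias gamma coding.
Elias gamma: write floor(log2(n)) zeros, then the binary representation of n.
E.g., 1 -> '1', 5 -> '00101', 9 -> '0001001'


num_bits = floor(log2(4)) + 1 = 3
leading_zeros = num_bits - 1 = 2
binary(4) = 100

Elias gamma(4) = '00' + '100' = 00100 (5 bits)


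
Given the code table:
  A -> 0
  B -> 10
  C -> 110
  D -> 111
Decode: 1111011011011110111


Decoding:
111 -> D
10 -> B
110 -> C
110 -> C
111 -> D
10 -> B
111 -> D


Result: DBCCDBD


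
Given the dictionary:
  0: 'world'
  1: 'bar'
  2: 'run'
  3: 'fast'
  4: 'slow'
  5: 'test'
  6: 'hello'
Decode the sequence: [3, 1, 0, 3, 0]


Look up each index in the dictionary:
  3 -> 'fast'
  1 -> 'bar'
  0 -> 'world'
  3 -> 'fast'
  0 -> 'world'

Decoded: "fast bar world fast world"


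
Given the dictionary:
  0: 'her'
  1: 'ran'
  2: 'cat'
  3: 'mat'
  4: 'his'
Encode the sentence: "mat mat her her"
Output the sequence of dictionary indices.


Look up each word in the dictionary:
  'mat' -> 3
  'mat' -> 3
  'her' -> 0
  'her' -> 0

Encoded: [3, 3, 0, 0]


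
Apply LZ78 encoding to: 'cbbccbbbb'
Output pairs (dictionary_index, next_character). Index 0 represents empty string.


LZ78 encoding steps:
Dictionary: {0: ''}
Step 1: w='' (idx 0), next='c' -> output (0, 'c'), add 'c' as idx 1
Step 2: w='' (idx 0), next='b' -> output (0, 'b'), add 'b' as idx 2
Step 3: w='b' (idx 2), next='c' -> output (2, 'c'), add 'bc' as idx 3
Step 4: w='c' (idx 1), next='b' -> output (1, 'b'), add 'cb' as idx 4
Step 5: w='b' (idx 2), next='b' -> output (2, 'b'), add 'bb' as idx 5
Step 6: w='b' (idx 2), end of input -> output (2, '')


Encoded: [(0, 'c'), (0, 'b'), (2, 'c'), (1, 'b'), (2, 'b'), (2, '')]


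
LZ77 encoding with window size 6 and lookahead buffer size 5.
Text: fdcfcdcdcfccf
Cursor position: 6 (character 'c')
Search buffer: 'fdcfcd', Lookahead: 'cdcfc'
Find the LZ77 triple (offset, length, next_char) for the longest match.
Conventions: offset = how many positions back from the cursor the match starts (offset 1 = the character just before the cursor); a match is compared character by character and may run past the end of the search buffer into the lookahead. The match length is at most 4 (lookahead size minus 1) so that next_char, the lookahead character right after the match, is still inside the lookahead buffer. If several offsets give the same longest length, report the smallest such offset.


Try each offset into the search buffer:
  offset=1 (pos 5, char 'd'): match length 0
  offset=2 (pos 4, char 'c'): match length 3
  offset=3 (pos 3, char 'f'): match length 0
  offset=4 (pos 2, char 'c'): match length 1
  offset=5 (pos 1, char 'd'): match length 0
  offset=6 (pos 0, char 'f'): match length 0
Longest match has length 3 at offset 2.
next_char = character at position 6 + 3 = 9 -> 'f'

Best match: offset=2, length=3 (matching 'cdc' starting at position 4)
LZ77 triple: (2, 3, 'f')


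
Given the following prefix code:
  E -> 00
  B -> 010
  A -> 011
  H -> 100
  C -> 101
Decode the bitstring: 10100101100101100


Decoding step by step:
Bits 101 -> C
Bits 00 -> E
Bits 101 -> C
Bits 100 -> H
Bits 101 -> C
Bits 100 -> H


Decoded message: CECHCH


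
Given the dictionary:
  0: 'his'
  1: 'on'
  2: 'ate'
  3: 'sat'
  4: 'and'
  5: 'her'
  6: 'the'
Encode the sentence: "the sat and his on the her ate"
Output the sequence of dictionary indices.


Look up each word in the dictionary:
  'the' -> 6
  'sat' -> 3
  'and' -> 4
  'his' -> 0
  'on' -> 1
  'the' -> 6
  'her' -> 5
  'ate' -> 2

Encoded: [6, 3, 4, 0, 1, 6, 5, 2]


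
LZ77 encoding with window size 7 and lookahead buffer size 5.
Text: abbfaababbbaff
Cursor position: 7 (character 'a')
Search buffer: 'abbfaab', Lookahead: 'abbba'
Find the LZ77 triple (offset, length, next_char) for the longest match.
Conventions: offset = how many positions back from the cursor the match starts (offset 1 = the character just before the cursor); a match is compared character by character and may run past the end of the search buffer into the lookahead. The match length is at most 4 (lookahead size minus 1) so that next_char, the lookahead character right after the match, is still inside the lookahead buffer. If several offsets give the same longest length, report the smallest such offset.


Try each offset into the search buffer:
  offset=1 (pos 6, char 'b'): match length 0
  offset=2 (pos 5, char 'a'): match length 2
  offset=3 (pos 4, char 'a'): match length 1
  offset=4 (pos 3, char 'f'): match length 0
  offset=5 (pos 2, char 'b'): match length 0
  offset=6 (pos 1, char 'b'): match length 0
  offset=7 (pos 0, char 'a'): match length 3
Longest match has length 3 at offset 7.
next_char = character at position 7 + 3 = 10 -> 'b'

Best match: offset=7, length=3 (matching 'abb' starting at position 0)
LZ77 triple: (7, 3, 'b')


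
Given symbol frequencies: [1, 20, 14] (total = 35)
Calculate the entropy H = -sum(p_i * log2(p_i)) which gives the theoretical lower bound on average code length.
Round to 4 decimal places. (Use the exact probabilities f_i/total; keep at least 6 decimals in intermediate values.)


Per-symbol terms -p_i * log2(p_i) with p_i = f_i/35:
  p = 1/35 = 0.028571: log2(p) = -5.129283, -p*log2(p) = 0.146551
  p = 20/35 = 0.571429: log2(p) = -0.807355, -p*log2(p) = 0.461346
  p = 14/35 = 0.400000: log2(p) = -1.321928, -p*log2(p) = 0.528771
H = 0.146551 + 0.461346 + 0.528771 = 1.136668

H = 1.1367 bits/symbol


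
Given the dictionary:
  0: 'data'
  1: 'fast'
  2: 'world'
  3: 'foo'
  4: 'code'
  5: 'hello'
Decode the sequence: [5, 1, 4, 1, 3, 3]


Look up each index in the dictionary:
  5 -> 'hello'
  1 -> 'fast'
  4 -> 'code'
  1 -> 'fast'
  3 -> 'foo'
  3 -> 'foo'

Decoded: "hello fast code fast foo foo"


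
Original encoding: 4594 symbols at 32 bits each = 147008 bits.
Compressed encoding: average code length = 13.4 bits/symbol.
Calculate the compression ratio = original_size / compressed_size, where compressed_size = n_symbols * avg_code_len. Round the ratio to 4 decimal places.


original_size = n_symbols * orig_bits = 4594 * 32 = 147008 bits
compressed_size = n_symbols * avg_code_len = 4594 * 13.4 = 61559.6 bits
ratio = original_size / compressed_size = 147008 / 61559.6 = 2.3881

Compression ratio = 2.3881


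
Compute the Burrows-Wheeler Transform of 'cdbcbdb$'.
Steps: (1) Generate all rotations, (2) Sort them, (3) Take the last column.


Rotations (sorted):
  0: $cdbcbdb -> last char: b
  1: b$cdbcbd -> last char: d
  2: bcbdb$cd -> last char: d
  3: bdb$cdbc -> last char: c
  4: cbdb$cdb -> last char: b
  5: cdbcbdb$ -> last char: $
  6: db$cdbcb -> last char: b
  7: dbcbdb$c -> last char: c


BWT = bddcb$bc


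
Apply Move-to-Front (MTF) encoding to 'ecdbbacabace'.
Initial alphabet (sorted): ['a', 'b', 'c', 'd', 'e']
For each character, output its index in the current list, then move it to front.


MTF encoding:
'e': index 4 in ['a', 'b', 'c', 'd', 'e'] -> ['e', 'a', 'b', 'c', 'd']
'c': index 3 in ['e', 'a', 'b', 'c', 'd'] -> ['c', 'e', 'a', 'b', 'd']
'd': index 4 in ['c', 'e', 'a', 'b', 'd'] -> ['d', 'c', 'e', 'a', 'b']
'b': index 4 in ['d', 'c', 'e', 'a', 'b'] -> ['b', 'd', 'c', 'e', 'a']
'b': index 0 in ['b', 'd', 'c', 'e', 'a'] -> ['b', 'd', 'c', 'e', 'a']
'a': index 4 in ['b', 'd', 'c', 'e', 'a'] -> ['a', 'b', 'd', 'c', 'e']
'c': index 3 in ['a', 'b', 'd', 'c', 'e'] -> ['c', 'a', 'b', 'd', 'e']
'a': index 1 in ['c', 'a', 'b', 'd', 'e'] -> ['a', 'c', 'b', 'd', 'e']
'b': index 2 in ['a', 'c', 'b', 'd', 'e'] -> ['b', 'a', 'c', 'd', 'e']
'a': index 1 in ['b', 'a', 'c', 'd', 'e'] -> ['a', 'b', 'c', 'd', 'e']
'c': index 2 in ['a', 'b', 'c', 'd', 'e'] -> ['c', 'a', 'b', 'd', 'e']
'e': index 4 in ['c', 'a', 'b', 'd', 'e'] -> ['e', 'c', 'a', 'b', 'd']


Output: [4, 3, 4, 4, 0, 4, 3, 1, 2, 1, 2, 4]


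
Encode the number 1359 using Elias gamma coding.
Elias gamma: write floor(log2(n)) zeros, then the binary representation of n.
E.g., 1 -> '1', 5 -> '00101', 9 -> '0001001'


num_bits = floor(log2(1359)) + 1 = 11
leading_zeros = num_bits - 1 = 10
binary(1359) = 10101001111

Elias gamma(1359) = '0000000000' + '10101001111' = 000000000010101001111 (21 bits)


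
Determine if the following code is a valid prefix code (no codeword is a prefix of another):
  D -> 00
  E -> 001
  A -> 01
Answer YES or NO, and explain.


Checking each pair (does one codeword prefix another?):
  D='00' vs E='001': prefix -- VIOLATION

NO -- this is NOT a valid prefix code. D (00) is a prefix of E (001).


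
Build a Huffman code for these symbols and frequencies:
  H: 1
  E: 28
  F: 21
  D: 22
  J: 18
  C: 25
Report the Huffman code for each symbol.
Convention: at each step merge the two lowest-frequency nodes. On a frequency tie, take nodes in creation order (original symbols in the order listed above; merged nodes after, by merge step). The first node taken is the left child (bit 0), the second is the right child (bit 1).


Huffman tree construction:
Step 1: Merge H(1) + J(18) = 19
Step 2: Merge (H+J)(19) + F(21) = 40
Step 3: Merge D(22) + C(25) = 47
Step 4: Merge E(28) + ((H+J)+F)(40) = 68
Step 5: Merge (D+C)(47) + (E+((H+J)+F))(68) = 115
Read each symbol's code off the tree from the root (left child = 0, right child = 1).

Codes:
  H: 1100 (length 4)
  E: 10 (length 2)
  F: 111 (length 3)
  D: 00 (length 2)
  J: 1101 (length 4)
  C: 01 (length 2)
Average code length: 289/115 = 2.5130 bits/symbol


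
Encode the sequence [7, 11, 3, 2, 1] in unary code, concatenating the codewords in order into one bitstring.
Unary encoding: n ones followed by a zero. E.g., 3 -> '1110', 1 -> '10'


Encode each number as n ones followed by a terminating 0:
  7 -> 11111110 (8 bits)
  11 -> 111111111110 (12 bits)
  3 -> 1110 (4 bits)
  2 -> 110 (3 bits)
  1 -> 10 (2 bits)
Total length = 8 + 12 + 4 + 3 + 2 = 29 bits.

Unary([7, 11, 3, 2, 1]) = 11111110111111111110111011010 (29 bits)


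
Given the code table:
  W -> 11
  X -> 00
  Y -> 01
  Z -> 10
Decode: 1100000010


Decoding:
11 -> W
00 -> X
00 -> X
00 -> X
10 -> Z


Result: WXXXZ


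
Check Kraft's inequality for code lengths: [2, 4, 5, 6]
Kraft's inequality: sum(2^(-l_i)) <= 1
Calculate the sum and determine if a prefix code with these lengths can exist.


Sum = 2^(-2) + 2^(-4) + 2^(-5) + 2^(-6)
    = 0.25 + 0.0625 + 0.03125 + 0.015625
    = 23/64 = 0.359375
Since 0.359375 <= 1, Kraft's inequality IS satisfied.
A prefix code with these lengths CAN exist.

Kraft sum = 0.359375. Satisfied.


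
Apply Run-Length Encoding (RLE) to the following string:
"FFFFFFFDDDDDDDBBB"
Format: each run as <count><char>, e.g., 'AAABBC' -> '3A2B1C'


Scanning runs left to right:
  i=0: run of 'F' x 7 -> '7F'
  i=7: run of 'D' x 7 -> '7D'
  i=14: run of 'B' x 3 -> '3B'

RLE = 7F7D3B


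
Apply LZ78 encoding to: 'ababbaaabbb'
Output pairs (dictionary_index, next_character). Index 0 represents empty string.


LZ78 encoding steps:
Dictionary: {0: ''}
Step 1: w='' (idx 0), next='a' -> output (0, 'a'), add 'a' as idx 1
Step 2: w='' (idx 0), next='b' -> output (0, 'b'), add 'b' as idx 2
Step 3: w='a' (idx 1), next='b' -> output (1, 'b'), add 'ab' as idx 3
Step 4: w='b' (idx 2), next='a' -> output (2, 'a'), add 'ba' as idx 4
Step 5: w='a' (idx 1), next='a' -> output (1, 'a'), add 'aa' as idx 5
Step 6: w='b' (idx 2), next='b' -> output (2, 'b'), add 'bb' as idx 6
Step 7: w='b' (idx 2), end of input -> output (2, '')


Encoded: [(0, 'a'), (0, 'b'), (1, 'b'), (2, 'a'), (1, 'a'), (2, 'b'), (2, '')]


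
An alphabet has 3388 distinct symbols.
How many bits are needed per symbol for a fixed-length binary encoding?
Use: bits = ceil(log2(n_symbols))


log2(3388) = 11.7262
Bracket: 2^11 = 2048 < 3388 <= 2^12 = 4096
So ceil(log2(3388)) = 12

bits = ceil(log2(3388)) = ceil(11.7262) = 12 bits


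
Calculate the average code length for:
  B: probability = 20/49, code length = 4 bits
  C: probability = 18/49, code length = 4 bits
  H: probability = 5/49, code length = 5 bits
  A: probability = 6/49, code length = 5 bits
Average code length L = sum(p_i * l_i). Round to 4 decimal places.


Weighted contributions p_i * l_i:
  B: (20/49) * 4 = 80/49
  C: (18/49) * 4 = 72/49
  H: (5/49) * 5 = 25/49
  A: (6/49) * 5 = 30/49
Sum = (80 + 72 + 25 + 30)/49 = 207/49

L = 207/49 = 4.2245 bits/symbol


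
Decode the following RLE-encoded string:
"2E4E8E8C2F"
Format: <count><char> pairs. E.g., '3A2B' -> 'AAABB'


Expanding each <count><char> pair:
  2E -> 'EE'
  4E -> 'EEEE'
  8E -> 'EEEEEEEE'
  8C -> 'CCCCCCCC'
  2F -> 'FF'

Decoded = EEEEEEEEEEEEEECCCCCCCCFF


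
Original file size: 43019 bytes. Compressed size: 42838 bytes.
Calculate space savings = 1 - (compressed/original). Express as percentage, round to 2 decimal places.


ratio = compressed/original = 42838/43019 = 0.995793
savings = 1 - ratio = 1 - 0.995793 = 0.004207
as a percentage: 0.004207 * 100 = 0.42%

Space savings = 1 - 42838/43019 = 0.42%


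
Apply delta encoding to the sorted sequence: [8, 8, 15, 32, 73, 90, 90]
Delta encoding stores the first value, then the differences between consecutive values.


First value: 8
Deltas:
  8 - 8 = 0
  15 - 8 = 7
  32 - 15 = 17
  73 - 32 = 41
  90 - 73 = 17
  90 - 90 = 0


Delta encoded: [8, 0, 7, 17, 41, 17, 0]


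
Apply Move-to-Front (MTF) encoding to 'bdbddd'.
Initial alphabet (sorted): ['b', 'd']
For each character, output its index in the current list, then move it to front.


MTF encoding:
'b': index 0 in ['b', 'd'] -> ['b', 'd']
'd': index 1 in ['b', 'd'] -> ['d', 'b']
'b': index 1 in ['d', 'b'] -> ['b', 'd']
'd': index 1 in ['b', 'd'] -> ['d', 'b']
'd': index 0 in ['d', 'b'] -> ['d', 'b']
'd': index 0 in ['d', 'b'] -> ['d', 'b']


Output: [0, 1, 1, 1, 0, 0]


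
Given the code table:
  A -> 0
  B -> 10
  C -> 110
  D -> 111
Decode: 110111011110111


Decoding:
110 -> C
111 -> D
0 -> A
111 -> D
10 -> B
111 -> D


Result: CDADBD


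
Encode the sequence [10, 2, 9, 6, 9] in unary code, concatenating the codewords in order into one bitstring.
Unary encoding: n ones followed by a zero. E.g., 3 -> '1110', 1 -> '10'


Encode each number as n ones followed by a terminating 0:
  10 -> 11111111110 (11 bits)
  2 -> 110 (3 bits)
  9 -> 1111111110 (10 bits)
  6 -> 1111110 (7 bits)
  9 -> 1111111110 (10 bits)
Total length = 11 + 3 + 10 + 7 + 10 = 41 bits.

Unary([10, 2, 9, 6, 9]) = 11111111110110111111111011111101111111110 (41 bits)


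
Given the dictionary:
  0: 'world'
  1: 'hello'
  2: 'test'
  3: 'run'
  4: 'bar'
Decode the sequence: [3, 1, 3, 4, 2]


Look up each index in the dictionary:
  3 -> 'run'
  1 -> 'hello'
  3 -> 'run'
  4 -> 'bar'
  2 -> 'test'

Decoded: "run hello run bar test"


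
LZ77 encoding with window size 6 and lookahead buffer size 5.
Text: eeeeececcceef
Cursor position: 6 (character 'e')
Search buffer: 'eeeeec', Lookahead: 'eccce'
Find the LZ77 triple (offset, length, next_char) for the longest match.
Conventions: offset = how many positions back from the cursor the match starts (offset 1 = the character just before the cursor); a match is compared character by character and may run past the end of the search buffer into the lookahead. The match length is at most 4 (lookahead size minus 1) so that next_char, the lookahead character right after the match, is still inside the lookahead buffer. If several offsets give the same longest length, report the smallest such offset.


Try each offset into the search buffer:
  offset=1 (pos 5, char 'c'): match length 0
  offset=2 (pos 4, char 'e'): match length 2
  offset=3 (pos 3, char 'e'): match length 1
  offset=4 (pos 2, char 'e'): match length 1
  offset=5 (pos 1, char 'e'): match length 1
  offset=6 (pos 0, char 'e'): match length 1
Longest match has length 2 at offset 2.
next_char = character at position 6 + 2 = 8 -> 'c'

Best match: offset=2, length=2 (matching 'ec' starting at position 4)
LZ77 triple: (2, 2, 'c')


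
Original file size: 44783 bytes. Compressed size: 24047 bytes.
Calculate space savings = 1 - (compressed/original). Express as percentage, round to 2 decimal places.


ratio = compressed/original = 24047/44783 = 0.536967
savings = 1 - ratio = 1 - 0.536967 = 0.463033
as a percentage: 0.463033 * 100 = 46.3%

Space savings = 1 - 24047/44783 = 46.3%


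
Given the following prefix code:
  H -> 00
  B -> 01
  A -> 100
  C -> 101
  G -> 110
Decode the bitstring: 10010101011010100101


Decoding step by step:
Bits 100 -> A
Bits 101 -> C
Bits 01 -> B
Bits 01 -> B
Bits 101 -> C
Bits 01 -> B
Bits 00 -> H
Bits 101 -> C


Decoded message: ACBBCBHC


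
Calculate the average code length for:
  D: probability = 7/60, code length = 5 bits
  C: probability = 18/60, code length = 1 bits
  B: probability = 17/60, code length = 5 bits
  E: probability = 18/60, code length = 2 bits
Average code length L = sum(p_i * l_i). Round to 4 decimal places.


Weighted contributions p_i * l_i:
  D: (7/60) * 5 = 35/60
  C: (18/60) * 1 = 18/60
  B: (17/60) * 5 = 85/60
  E: (18/60) * 2 = 36/60
Sum = (35 + 18 + 85 + 36)/60 = 174/60

L = 174/60 = 2.9000 bits/symbol


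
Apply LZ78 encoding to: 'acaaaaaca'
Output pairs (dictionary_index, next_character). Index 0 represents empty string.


LZ78 encoding steps:
Dictionary: {0: ''}
Step 1: w='' (idx 0), next='a' -> output (0, 'a'), add 'a' as idx 1
Step 2: w='' (idx 0), next='c' -> output (0, 'c'), add 'c' as idx 2
Step 3: w='a' (idx 1), next='a' -> output (1, 'a'), add 'aa' as idx 3
Step 4: w='aa' (idx 3), next='a' -> output (3, 'a'), add 'aaa' as idx 4
Step 5: w='c' (idx 2), next='a' -> output (2, 'a'), add 'ca' as idx 5


Encoded: [(0, 'a'), (0, 'c'), (1, 'a'), (3, 'a'), (2, 'a')]


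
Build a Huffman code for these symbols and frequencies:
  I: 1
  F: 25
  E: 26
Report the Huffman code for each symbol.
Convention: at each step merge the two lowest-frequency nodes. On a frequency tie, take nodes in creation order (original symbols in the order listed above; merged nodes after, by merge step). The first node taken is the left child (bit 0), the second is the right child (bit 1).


Huffman tree construction:
Step 1: Merge I(1) + F(25) = 26
Step 2: Merge E(26) + (I+F)(26) = 52
Read each symbol's code off the tree from the root (left child = 0, right child = 1).

Codes:
  I: 10 (length 2)
  F: 11 (length 2)
  E: 0 (length 1)
Average code length: 78/52 = 1.5000 bits/symbol


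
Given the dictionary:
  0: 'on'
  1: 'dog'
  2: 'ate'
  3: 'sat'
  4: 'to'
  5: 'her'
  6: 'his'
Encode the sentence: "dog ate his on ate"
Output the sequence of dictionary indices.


Look up each word in the dictionary:
  'dog' -> 1
  'ate' -> 2
  'his' -> 6
  'on' -> 0
  'ate' -> 2

Encoded: [1, 2, 6, 0, 2]


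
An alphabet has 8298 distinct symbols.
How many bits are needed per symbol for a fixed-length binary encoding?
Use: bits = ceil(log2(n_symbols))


log2(8298) = 13.0185
Bracket: 2^13 = 8192 < 8298 <= 2^14 = 16384
So ceil(log2(8298)) = 14

bits = ceil(log2(8298)) = ceil(13.0185) = 14 bits


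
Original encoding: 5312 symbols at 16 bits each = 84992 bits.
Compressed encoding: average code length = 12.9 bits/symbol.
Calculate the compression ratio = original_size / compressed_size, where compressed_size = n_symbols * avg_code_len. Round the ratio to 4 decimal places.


original_size = n_symbols * orig_bits = 5312 * 16 = 84992 bits
compressed_size = n_symbols * avg_code_len = 5312 * 12.9 = 68524.8 bits
ratio = original_size / compressed_size = 84992 / 68524.8 = 1.2403

Compression ratio = 1.2403


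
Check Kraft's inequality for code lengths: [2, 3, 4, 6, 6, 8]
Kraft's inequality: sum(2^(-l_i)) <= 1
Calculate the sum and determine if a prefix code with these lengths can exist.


Sum = 2^(-2) + 2^(-3) + 2^(-4) + 2^(-6) + 2^(-6) + 2^(-8)
    = 0.25 + 0.125 + 0.0625 + 0.015625 + 0.015625 + 0.00390625
    = 121/256 = 0.47265625
Since 0.47265625 <= 1, Kraft's inequality IS satisfied.
A prefix code with these lengths CAN exist.

Kraft sum = 0.47265625. Satisfied.


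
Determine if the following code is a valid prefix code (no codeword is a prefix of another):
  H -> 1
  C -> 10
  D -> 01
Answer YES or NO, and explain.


Checking each pair (does one codeword prefix another?):
  H='1' vs C='10': prefix -- VIOLATION

NO -- this is NOT a valid prefix code. H (1) is a prefix of C (10).


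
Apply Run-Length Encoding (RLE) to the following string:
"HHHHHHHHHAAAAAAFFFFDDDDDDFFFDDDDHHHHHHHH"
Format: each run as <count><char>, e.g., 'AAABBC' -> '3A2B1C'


Scanning runs left to right:
  i=0: run of 'H' x 9 -> '9H'
  i=9: run of 'A' x 6 -> '6A'
  i=15: run of 'F' x 4 -> '4F'
  i=19: run of 'D' x 6 -> '6D'
  i=25: run of 'F' x 3 -> '3F'
  i=28: run of 'D' x 4 -> '4D'
  i=32: run of 'H' x 8 -> '8H'

RLE = 9H6A4F6D3F4D8H


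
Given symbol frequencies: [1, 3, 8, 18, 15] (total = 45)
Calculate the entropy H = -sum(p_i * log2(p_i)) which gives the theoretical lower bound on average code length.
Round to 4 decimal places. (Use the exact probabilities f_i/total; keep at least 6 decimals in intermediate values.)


Per-symbol terms -p_i * log2(p_i) with p_i = f_i/45:
  p = 1/45 = 0.022222: log2(p) = -5.491853, -p*log2(p) = 0.122041
  p = 3/45 = 0.066667: log2(p) = -3.906891, -p*log2(p) = 0.260459
  p = 8/45 = 0.177778: log2(p) = -2.491853, -p*log2(p) = 0.442996
  p = 18/45 = 0.400000: log2(p) = -1.321928, -p*log2(p) = 0.528771
  p = 15/45 = 0.333333: log2(p) = -1.584963, -p*log2(p) = 0.528321
H = 0.122041 + 0.260459 + 0.442996 + 0.528771 + 0.528321 = 1.882588

H = 1.8826 bits/symbol


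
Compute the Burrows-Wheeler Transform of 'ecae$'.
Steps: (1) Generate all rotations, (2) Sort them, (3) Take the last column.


Rotations (sorted):
  0: $ecae -> last char: e
  1: ae$ec -> last char: c
  2: cae$e -> last char: e
  3: e$eca -> last char: a
  4: ecae$ -> last char: $


BWT = ecea$


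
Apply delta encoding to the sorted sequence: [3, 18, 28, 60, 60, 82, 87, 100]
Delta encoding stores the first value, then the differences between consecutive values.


First value: 3
Deltas:
  18 - 3 = 15
  28 - 18 = 10
  60 - 28 = 32
  60 - 60 = 0
  82 - 60 = 22
  87 - 82 = 5
  100 - 87 = 13


Delta encoded: [3, 15, 10, 32, 0, 22, 5, 13]
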